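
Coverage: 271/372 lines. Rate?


Coverage = covered / total * 100
Coverage = 271 / 372 * 100
Coverage = 72.85%

72.85%


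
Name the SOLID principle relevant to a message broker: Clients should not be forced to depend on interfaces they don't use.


This describes the Interface Segregation Principle (ISP)

Interface Segregation Principle (ISP)


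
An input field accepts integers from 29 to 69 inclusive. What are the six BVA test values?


Range: [29, 69]
Boundaries: just below min, min, min+1, max-1, max, just above max
Values: [28, 29, 30, 68, 69, 70]

[28, 29, 30, 68, 69, 70]


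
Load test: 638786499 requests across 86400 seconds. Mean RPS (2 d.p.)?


Formula: throughput = requests / seconds
throughput = 638786499 / 86400
throughput = 7393.36 requests/second

7393.36 requests/second


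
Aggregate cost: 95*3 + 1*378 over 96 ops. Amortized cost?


Formula: Amortized cost = Total cost / Operations
Total cost = (95 * 3) + (1 * 378)
Total cost = 285 + 378 = 663
Amortized = 663 / 96 = 6.9063

6.9063


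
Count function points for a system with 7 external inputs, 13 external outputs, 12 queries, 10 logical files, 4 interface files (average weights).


UFP = EI*4 + EO*5 + EQ*4 + ILF*10 + EIF*7
UFP = 7*4 + 13*5 + 12*4 + 10*10 + 4*7
UFP = 28 + 65 + 48 + 100 + 28
UFP = 269

269


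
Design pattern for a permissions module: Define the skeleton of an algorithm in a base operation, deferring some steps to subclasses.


This matches the Template Method pattern

Template Method


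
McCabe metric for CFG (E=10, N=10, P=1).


Formula: V(G) = E - N + 2P
V(G) = 10 - 10 + 2*1
V(G) = 0 + 2
V(G) = 2

2


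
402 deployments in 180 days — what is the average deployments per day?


Formula: deployments per day = releases / days
= 402 / 180
= 2.233 deploys/day
(equivalently, 15.63 deploys/week)

2.233 deploys/day


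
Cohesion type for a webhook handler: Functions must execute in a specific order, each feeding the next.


Reasoning: Output of one is input to next
Type: Sequential cohesion

Sequential cohesion


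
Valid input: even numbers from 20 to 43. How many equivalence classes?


Constraint: even integers in [20, 43]
Class 1: x < 20 — out-of-range invalid
Class 2: x in [20,43] but odd — wrong type invalid
Class 3: x in [20,43] and even — valid
Class 4: x > 43 — out-of-range invalid
Total equivalence classes: 4

4 equivalence classes


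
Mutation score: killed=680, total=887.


Mutation score = killed / total * 100
Mutation score = 680 / 887 * 100
Mutation score = 76.66%

76.66%


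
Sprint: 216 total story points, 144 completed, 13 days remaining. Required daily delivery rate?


Formula: Required rate = Remaining points / Days left
Remaining = 216 - 144 = 72 points
Required rate = 72 / 13 = 5.54 points/day

5.54 points/day


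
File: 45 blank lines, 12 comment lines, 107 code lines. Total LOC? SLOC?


Total LOC = blank + comment + code
Total LOC = 45 + 12 + 107 = 164
SLOC (source only) = code = 107

Total LOC: 164, SLOC: 107


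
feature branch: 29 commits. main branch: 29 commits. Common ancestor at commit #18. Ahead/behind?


Common ancestor: commit #18
feature commits after divergence: 29 - 18 = 11
main commits after divergence: 29 - 18 = 11
feature is 11 commits ahead of main
main is 11 commits ahead of feature

feature ahead: 11, main ahead: 11


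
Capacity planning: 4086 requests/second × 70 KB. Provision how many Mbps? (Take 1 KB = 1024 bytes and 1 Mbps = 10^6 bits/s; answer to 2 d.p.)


Formula: Mbps = payload_bytes * RPS * 8 / 1e6
Payload per request = 70 KB = 70 * 1024 = 71680 bytes
Total bytes/sec = 71680 * 4086 = 292884480
Total bits/sec = 292884480 * 8 = 2343075840
Mbps = 2343075840 / 1e6 = 2343.08

2343.08 Mbps


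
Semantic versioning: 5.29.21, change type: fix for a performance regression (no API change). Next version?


Current: 5.29.21
Change category: 'fix for a performance regression (no API change)' → patch bump
SemVer rule: patch bump → increment PATCH (MAJOR and MINOR unchanged)
New: 5.29.22

5.29.22


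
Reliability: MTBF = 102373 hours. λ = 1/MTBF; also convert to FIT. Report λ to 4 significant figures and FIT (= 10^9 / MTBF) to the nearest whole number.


Formula: λ = 1 / MTBF; FIT = λ × 1e9 = 1e9 / MTBF
λ = 1 / 102373 ≈ 9.768e-06 failures/hour
FIT = 1e9 / 102373 ≈ 9768 failures per 1e9 hours (nearest whole number)

λ = 9.768e-06 /h, FIT = 9768


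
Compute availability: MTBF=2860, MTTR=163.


Availability = MTBF / (MTBF + MTTR)
Availability = 2860 / (2860 + 163)
Availability = 2860 / 3023
Availability = 94.608%

94.608%


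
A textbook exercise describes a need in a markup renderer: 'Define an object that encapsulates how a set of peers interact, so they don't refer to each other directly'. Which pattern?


This matches the Mediator pattern

Mediator


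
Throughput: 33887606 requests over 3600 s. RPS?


Formula: throughput = requests / seconds
throughput = 33887606 / 3600
throughput = 9413.22 requests/second

9413.22 requests/second


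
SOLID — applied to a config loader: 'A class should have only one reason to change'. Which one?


This describes the Single Responsibility Principle (SRP)

Single Responsibility Principle (SRP)


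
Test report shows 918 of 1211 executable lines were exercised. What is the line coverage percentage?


Coverage = covered / total * 100
Coverage = 918 / 1211 * 100
Coverage = 75.81%

75.81%


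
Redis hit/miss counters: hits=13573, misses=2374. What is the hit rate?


Formula: hit rate = hits / (hits + misses) * 100
hit rate = 13573 / (13573 + 2374) * 100
hit rate = 13573 / 15947 * 100
hit rate = 85.11%

85.11%


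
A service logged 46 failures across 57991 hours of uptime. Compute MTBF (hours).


Formula: MTBF = Total operating time / Number of failures
MTBF = 57991 / 46
MTBF = 1260.67 hours

1260.67 hours


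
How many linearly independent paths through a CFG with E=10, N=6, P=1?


Formula: V(G) = E - N + 2P
V(G) = 10 - 6 + 2*1
V(G) = 4 + 2
V(G) = 6

6


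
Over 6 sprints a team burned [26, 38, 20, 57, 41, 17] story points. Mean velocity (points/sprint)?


Formula: Avg velocity = Total points / Number of sprints
Points: [26, 38, 20, 57, 41, 17]
Sum = 26 + 38 + 20 + 57 + 41 + 17 = 199
Avg velocity = 199 / 6 = 33.17 points/sprint

33.17 points/sprint


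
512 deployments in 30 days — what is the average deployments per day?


Formula: deployments per day = releases / days
= 512 / 30
= 17.067 deploys/day
(equivalently, 119.47 deploys/week)

17.067 deploys/day


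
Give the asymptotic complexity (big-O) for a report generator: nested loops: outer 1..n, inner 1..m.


Reasoning: product of independent bounds
Complexity: O(n*m)

O(n*m)


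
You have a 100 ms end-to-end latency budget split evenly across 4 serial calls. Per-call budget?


Formula: per_stage = total_budget / stages
per_stage = 100 / 4
per_stage = 25.0 ms

25.0 ms


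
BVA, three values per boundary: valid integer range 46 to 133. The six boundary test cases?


Range: [46, 133]
Boundaries: just below min, min, min+1, max-1, max, just above max
Values: [45, 46, 47, 132, 133, 134]

[45, 46, 47, 132, 133, 134]


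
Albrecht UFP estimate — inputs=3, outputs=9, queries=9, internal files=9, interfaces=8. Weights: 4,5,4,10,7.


UFP = EI*4 + EO*5 + EQ*4 + ILF*10 + EIF*7
UFP = 3*4 + 9*5 + 9*4 + 9*10 + 8*7
UFP = 12 + 45 + 36 + 90 + 56
UFP = 239

239


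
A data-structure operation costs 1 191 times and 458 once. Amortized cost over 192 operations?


Formula: Amortized cost = Total cost / Operations
Total cost = (191 * 1) + (1 * 458)
Total cost = 191 + 458 = 649
Amortized = 649 / 192 = 3.3802

3.3802


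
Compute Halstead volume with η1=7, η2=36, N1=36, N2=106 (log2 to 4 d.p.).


Formula: V = N * log2(η), where N = N1 + N2 and η = η1 + η2
η = 7 + 36 = 43
N = 36 + 106 = 142
log2(43) ≈ 5.4263
V = 142 * 5.4263 = 770.53

770.53


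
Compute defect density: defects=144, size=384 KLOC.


Defect density = defects / KLOC
Defect density = 144 / 384
Defect density = 0.375 defects/KLOC

0.375 defects/KLOC


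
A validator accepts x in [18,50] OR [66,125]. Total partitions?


Valid ranges: [18,50] and [66,125]
Class 1: x < 18 — invalid
Class 2: 18 ≤ x ≤ 50 — valid
Class 3: 50 < x < 66 — invalid (gap between ranges)
Class 4: 66 ≤ x ≤ 125 — valid
Class 5: x > 125 — invalid
Total equivalence classes: 5

5 equivalence classes


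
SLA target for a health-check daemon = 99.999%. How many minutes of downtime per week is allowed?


Formula: allowed downtime = period * (100 - SLA) / 100
Period (week) = 10080 minutes
Unavailability fraction = (100 - 99.999) / 100
Allowed downtime = 10080 * (100 - 99.999) / 100
Allowed downtime = 0.1008 minutes

0.1008 minutes


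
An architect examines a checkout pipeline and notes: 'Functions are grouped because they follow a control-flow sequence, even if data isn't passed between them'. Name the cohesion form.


Reasoning: Grouped by order of execution within a routine, not by data flow
Type: Procedural cohesion

Procedural cohesion


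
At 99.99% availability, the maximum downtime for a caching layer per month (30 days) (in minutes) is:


Formula: allowed downtime = period * (100 - SLA) / 100
Period (month (30 days)) = 43200 minutes
Unavailability fraction = (100 - 99.99) / 100
Allowed downtime = 43200 * (100 - 99.99) / 100
Allowed downtime = 4.32 minutes

4.32 minutes


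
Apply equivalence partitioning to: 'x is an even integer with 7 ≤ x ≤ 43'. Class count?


Constraint: even integers in [7, 43]
Class 1: x < 7 — out-of-range invalid
Class 2: x in [7,43] but odd — wrong type invalid
Class 3: x in [7,43] and even — valid
Class 4: x > 43 — out-of-range invalid
Total equivalence classes: 4

4 equivalence classes


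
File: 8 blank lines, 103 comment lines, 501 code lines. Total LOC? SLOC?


Total LOC = blank + comment + code
Total LOC = 8 + 103 + 501 = 612
SLOC (source only) = code = 501

Total LOC: 612, SLOC: 501


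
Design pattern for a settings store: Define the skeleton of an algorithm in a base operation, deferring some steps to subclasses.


This matches the Template Method pattern

Template Method


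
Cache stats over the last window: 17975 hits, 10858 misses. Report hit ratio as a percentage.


Formula: hit rate = hits / (hits + misses) * 100
hit rate = 17975 / (17975 + 10858) * 100
hit rate = 17975 / 28833 * 100
hit rate = 62.34%

62.34%


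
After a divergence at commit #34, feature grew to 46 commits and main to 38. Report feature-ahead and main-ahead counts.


Common ancestor: commit #34
feature commits after divergence: 46 - 34 = 12
main commits after divergence: 38 - 34 = 4
feature is 12 commits ahead of main
main is 4 commits ahead of feature

feature ahead: 12, main ahead: 4


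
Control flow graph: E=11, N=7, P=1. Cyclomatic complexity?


Formula: V(G) = E - N + 2P
V(G) = 11 - 7 + 2*1
V(G) = 4 + 2
V(G) = 6

6


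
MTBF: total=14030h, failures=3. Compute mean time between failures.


Formula: MTBF = Total operating time / Number of failures
MTBF = 14030 / 3
MTBF = 4676.67 hours

4676.67 hours


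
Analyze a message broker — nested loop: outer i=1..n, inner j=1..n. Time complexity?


Reasoning: n iterations times n iterations
Complexity: O(n^2)

O(n^2)


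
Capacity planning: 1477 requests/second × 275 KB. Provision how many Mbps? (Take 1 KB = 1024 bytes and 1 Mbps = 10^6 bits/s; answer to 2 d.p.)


Formula: Mbps = payload_bytes * RPS * 8 / 1e6
Payload per request = 275 KB = 275 * 1024 = 281600 bytes
Total bytes/sec = 281600 * 1477 = 415923200
Total bits/sec = 415923200 * 8 = 3327385600
Mbps = 3327385600 / 1e6 = 3327.39

3327.39 Mbps


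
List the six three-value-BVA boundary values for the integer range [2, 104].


Range: [2, 104]
Boundaries: just below min, min, min+1, max-1, max, just above max
Values: [1, 2, 3, 103, 104, 105]

[1, 2, 3, 103, 104, 105]


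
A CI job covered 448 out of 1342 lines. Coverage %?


Coverage = covered / total * 100
Coverage = 448 / 1342 * 100
Coverage = 33.38%

33.38%


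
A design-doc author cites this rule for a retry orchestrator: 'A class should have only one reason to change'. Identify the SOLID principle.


This describes the Single Responsibility Principle (SRP)

Single Responsibility Principle (SRP)


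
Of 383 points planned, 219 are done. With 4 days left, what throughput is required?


Formula: Required rate = Remaining points / Days left
Remaining = 383 - 219 = 164 points
Required rate = 164 / 4 = 41.0 points/day

41.0 points/day


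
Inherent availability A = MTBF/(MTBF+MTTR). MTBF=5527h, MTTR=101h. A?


Availability = MTBF / (MTBF + MTTR)
Availability = 5527 / (5527 + 101)
Availability = 5527 / 5628
Availability = 98.2054%

98.2054%


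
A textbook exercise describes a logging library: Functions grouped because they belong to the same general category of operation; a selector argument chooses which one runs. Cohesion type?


Reasoning: Grouped by category of activity, not by data or sequence
Type: Logical cohesion

Logical cohesion


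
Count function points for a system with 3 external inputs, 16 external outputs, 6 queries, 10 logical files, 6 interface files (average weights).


UFP = EI*4 + EO*5 + EQ*4 + ILF*10 + EIF*7
UFP = 3*4 + 16*5 + 6*4 + 10*10 + 6*7
UFP = 12 + 80 + 24 + 100 + 42
UFP = 258

258


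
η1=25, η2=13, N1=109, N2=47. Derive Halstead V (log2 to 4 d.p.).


Formula: V = N * log2(η), where N = N1 + N2 and η = η1 + η2
η = 25 + 13 = 38
N = 109 + 47 = 156
log2(38) ≈ 5.2479
V = 156 * 5.2479 = 818.67

818.67


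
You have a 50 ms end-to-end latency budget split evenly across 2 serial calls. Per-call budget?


Formula: per_stage = total_budget / stages
per_stage = 50 / 2
per_stage = 25.0 ms

25.0 ms


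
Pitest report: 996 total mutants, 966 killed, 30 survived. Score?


Mutation score = killed / total * 100
Mutation score = 966 / 996 * 100
Mutation score = 96.99%

96.99%


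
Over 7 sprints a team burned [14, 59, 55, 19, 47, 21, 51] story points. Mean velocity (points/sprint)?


Formula: Avg velocity = Total points / Number of sprints
Points: [14, 59, 55, 19, 47, 21, 51]
Sum = 14 + 59 + 55 + 19 + 47 + 21 + 51 = 266
Avg velocity = 266 / 7 = 38.0 points/sprint

38.0 points/sprint


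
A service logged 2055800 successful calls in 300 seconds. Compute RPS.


Formula: throughput = requests / seconds
throughput = 2055800 / 300
throughput = 6852.67 requests/second

6852.67 requests/second


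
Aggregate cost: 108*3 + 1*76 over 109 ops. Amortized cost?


Formula: Amortized cost = Total cost / Operations
Total cost = (108 * 3) + (1 * 76)
Total cost = 324 + 76 = 400
Amortized = 400 / 109 = 3.6697

3.6697


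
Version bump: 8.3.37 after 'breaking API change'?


Current: 8.3.37
Change category: 'breaking API change' → major bump
SemVer rule: major bump → increment MAJOR, reset MINOR and PATCH to 0
New: 9.0.0

9.0.0


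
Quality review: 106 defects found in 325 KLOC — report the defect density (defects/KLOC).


Defect density = defects / KLOC
Defect density = 106 / 325
Defect density = 0.326 defects/KLOC

0.326 defects/KLOC


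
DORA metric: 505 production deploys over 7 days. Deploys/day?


Formula: deployments per day = releases / days
= 505 / 7
= 72.143 deploys/day
(equivalently, 505.0 deploys/week)

72.143 deploys/day


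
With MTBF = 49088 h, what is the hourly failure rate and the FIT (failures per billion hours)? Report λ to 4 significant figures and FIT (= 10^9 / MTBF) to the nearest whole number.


Formula: λ = 1 / MTBF; FIT = λ × 1e9 = 1e9 / MTBF
λ = 1 / 49088 ≈ 2.037e-05 failures/hour
FIT = 1e9 / 49088 ≈ 20372 failures per 1e9 hours (nearest whole number)

λ = 2.037e-05 /h, FIT = 20372


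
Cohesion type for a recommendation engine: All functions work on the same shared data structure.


Reasoning: Functions share data
Type: Communicational cohesion

Communicational cohesion


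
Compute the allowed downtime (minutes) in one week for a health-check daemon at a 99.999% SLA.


Formula: allowed downtime = period * (100 - SLA) / 100
Period (week) = 10080 minutes
Unavailability fraction = (100 - 99.999) / 100
Allowed downtime = 10080 * (100 - 99.999) / 100
Allowed downtime = 0.1008 minutes

0.1008 minutes


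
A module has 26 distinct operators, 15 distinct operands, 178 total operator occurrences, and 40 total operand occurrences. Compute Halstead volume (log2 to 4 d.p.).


Formula: V = N * log2(η), where N = N1 + N2 and η = η1 + η2
η = 26 + 15 = 41
N = 178 + 40 = 218
log2(41) ≈ 5.3576
V = 218 * 5.3576 = 1167.96

1167.96


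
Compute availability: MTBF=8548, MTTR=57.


Availability = MTBF / (MTBF + MTTR)
Availability = 8548 / (8548 + 57)
Availability = 8548 / 8605
Availability = 99.3376%

99.3376%


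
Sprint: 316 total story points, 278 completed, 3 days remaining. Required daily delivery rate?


Formula: Required rate = Remaining points / Days left
Remaining = 316 - 278 = 38 points
Required rate = 38 / 3 = 12.67 points/day

12.67 points/day


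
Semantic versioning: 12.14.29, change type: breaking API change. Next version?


Current: 12.14.29
Change category: 'breaking API change' → major bump
SemVer rule: major bump → increment MAJOR, reset MINOR and PATCH to 0
New: 13.0.0

13.0.0


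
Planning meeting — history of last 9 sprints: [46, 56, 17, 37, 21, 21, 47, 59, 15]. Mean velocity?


Formula: Avg velocity = Total points / Number of sprints
Points: [46, 56, 17, 37, 21, 21, 47, 59, 15]
Sum = 46 + 56 + 17 + 37 + 21 + 21 + 47 + 59 + 15 = 319
Avg velocity = 319 / 9 = 35.44 points/sprint

35.44 points/sprint


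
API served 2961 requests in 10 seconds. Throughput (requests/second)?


Formula: throughput = requests / seconds
throughput = 2961 / 10
throughput = 296.1 requests/second

296.1 requests/second


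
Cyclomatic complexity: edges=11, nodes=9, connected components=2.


Formula: V(G) = E - N + 2P
V(G) = 11 - 9 + 2*2
V(G) = 2 + 4
V(G) = 6

6


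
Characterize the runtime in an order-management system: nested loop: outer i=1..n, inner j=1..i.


Reasoning: triangle: n(n+1)/2 ~ n^2/2
Complexity: O(n^2)

O(n^2)


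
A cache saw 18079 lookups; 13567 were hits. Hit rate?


Formula: hit rate = hits / (hits + misses) * 100
hit rate = 13567 / (13567 + 4512) * 100
hit rate = 13567 / 18079 * 100
hit rate = 75.04%

75.04%


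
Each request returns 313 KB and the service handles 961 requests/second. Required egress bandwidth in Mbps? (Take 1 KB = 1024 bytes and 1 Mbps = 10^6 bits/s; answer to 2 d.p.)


Formula: Mbps = payload_bytes * RPS * 8 / 1e6
Payload per request = 313 KB = 313 * 1024 = 320512 bytes
Total bytes/sec = 320512 * 961 = 308012032
Total bits/sec = 308012032 * 8 = 2464096256
Mbps = 2464096256 / 1e6 = 2464.1

2464.1 Mbps


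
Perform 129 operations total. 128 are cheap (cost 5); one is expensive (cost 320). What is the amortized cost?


Formula: Amortized cost = Total cost / Operations
Total cost = (128 * 5) + (1 * 320)
Total cost = 640 + 320 = 960
Amortized = 960 / 129 = 7.4419

7.4419


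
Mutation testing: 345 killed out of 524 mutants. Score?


Mutation score = killed / total * 100
Mutation score = 345 / 524 * 100
Mutation score = 65.84%

65.84%


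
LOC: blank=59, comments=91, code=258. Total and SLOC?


Total LOC = blank + comment + code
Total LOC = 59 + 91 + 258 = 408
SLOC (source only) = code = 258

Total LOC: 408, SLOC: 258


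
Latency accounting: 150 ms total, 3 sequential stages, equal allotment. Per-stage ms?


Formula: per_stage = total_budget / stages
per_stage = 150 / 3
per_stage = 50.0 ms

50.0 ms


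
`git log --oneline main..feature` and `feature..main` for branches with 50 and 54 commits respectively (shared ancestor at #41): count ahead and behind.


Common ancestor: commit #41
feature commits after divergence: 50 - 41 = 9
main commits after divergence: 54 - 41 = 13
feature is 9 commits ahead of main
main is 13 commits ahead of feature

feature ahead: 9, main ahead: 13


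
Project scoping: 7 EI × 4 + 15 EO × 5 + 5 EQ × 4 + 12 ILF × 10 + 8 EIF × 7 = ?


UFP = EI*4 + EO*5 + EQ*4 + ILF*10 + EIF*7
UFP = 7*4 + 15*5 + 5*4 + 12*10 + 8*7
UFP = 28 + 75 + 20 + 120 + 56
UFP = 299

299


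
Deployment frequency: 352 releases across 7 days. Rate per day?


Formula: deployments per day = releases / days
= 352 / 7
= 50.286 deploys/day
(equivalently, 352.0 deploys/week)

50.286 deploys/day


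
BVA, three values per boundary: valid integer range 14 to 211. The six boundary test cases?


Range: [14, 211]
Boundaries: just below min, min, min+1, max-1, max, just above max
Values: [13, 14, 15, 210, 211, 212]

[13, 14, 15, 210, 211, 212]


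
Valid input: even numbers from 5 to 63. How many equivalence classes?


Constraint: even integers in [5, 63]
Class 1: x < 5 — out-of-range invalid
Class 2: x in [5,63] but odd — wrong type invalid
Class 3: x in [5,63] and even — valid
Class 4: x > 63 — out-of-range invalid
Total equivalence classes: 4

4 equivalence classes


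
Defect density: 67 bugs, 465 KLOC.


Defect density = defects / KLOC
Defect density = 67 / 465
Defect density = 0.144 defects/KLOC

0.144 defects/KLOC


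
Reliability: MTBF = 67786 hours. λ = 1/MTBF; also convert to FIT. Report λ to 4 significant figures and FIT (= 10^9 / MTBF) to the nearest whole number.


Formula: λ = 1 / MTBF; FIT = λ × 1e9 = 1e9 / MTBF
λ = 1 / 67786 ≈ 1.475e-05 failures/hour
FIT = 1e9 / 67786 ≈ 14752 failures per 1e9 hours (nearest whole number)

λ = 1.475e-05 /h, FIT = 14752


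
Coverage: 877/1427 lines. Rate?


Coverage = covered / total * 100
Coverage = 877 / 1427 * 100
Coverage = 61.46%

61.46%


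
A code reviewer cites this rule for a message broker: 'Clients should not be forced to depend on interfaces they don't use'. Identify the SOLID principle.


This describes the Interface Segregation Principle (ISP)

Interface Segregation Principle (ISP)


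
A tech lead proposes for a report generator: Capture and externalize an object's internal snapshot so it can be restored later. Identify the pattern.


This matches the Memento pattern

Memento


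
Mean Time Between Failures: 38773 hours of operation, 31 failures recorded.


Formula: MTBF = Total operating time / Number of failures
MTBF = 38773 / 31
MTBF = 1250.74 hours

1250.74 hours


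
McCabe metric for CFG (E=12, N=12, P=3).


Formula: V(G) = E - N + 2P
V(G) = 12 - 12 + 2*3
V(G) = 0 + 6
V(G) = 6

6


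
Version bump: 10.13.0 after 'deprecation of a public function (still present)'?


Current: 10.13.0
Change category: 'deprecation of a public function (still present)' → minor bump
SemVer rule: minor bump → increment MINOR, reset PATCH to 0 (MAJOR unchanged)
New: 10.14.0

10.14.0


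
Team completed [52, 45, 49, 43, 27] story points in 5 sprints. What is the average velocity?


Formula: Avg velocity = Total points / Number of sprints
Points: [52, 45, 49, 43, 27]
Sum = 52 + 45 + 49 + 43 + 27 = 216
Avg velocity = 216 / 5 = 43.2 points/sprint

43.2 points/sprint


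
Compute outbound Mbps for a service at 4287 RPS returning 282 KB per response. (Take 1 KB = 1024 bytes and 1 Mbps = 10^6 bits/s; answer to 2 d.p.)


Formula: Mbps = payload_bytes * RPS * 8 / 1e6
Payload per request = 282 KB = 282 * 1024 = 288768 bytes
Total bytes/sec = 288768 * 4287 = 1237948416
Total bits/sec = 1237948416 * 8 = 9903587328
Mbps = 9903587328 / 1e6 = 9903.59

9903.59 Mbps


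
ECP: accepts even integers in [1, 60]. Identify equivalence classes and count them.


Constraint: even integers in [1, 60]
Class 1: x < 1 — out-of-range invalid
Class 2: x in [1,60] but odd — wrong type invalid
Class 3: x in [1,60] and even — valid
Class 4: x > 60 — out-of-range invalid
Total equivalence classes: 4

4 equivalence classes


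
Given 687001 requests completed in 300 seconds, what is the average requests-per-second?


Formula: throughput = requests / seconds
throughput = 687001 / 300
throughput = 2290.0 requests/second

2290.0 requests/second


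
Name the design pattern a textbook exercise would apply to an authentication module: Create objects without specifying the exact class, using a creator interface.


This matches the Factory Method pattern

Factory Method


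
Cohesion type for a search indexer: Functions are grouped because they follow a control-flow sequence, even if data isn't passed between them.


Reasoning: Grouped by order of execution within a routine, not by data flow
Type: Procedural cohesion

Procedural cohesion


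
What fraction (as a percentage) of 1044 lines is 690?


Coverage = covered / total * 100
Coverage = 690 / 1044 * 100
Coverage = 66.09%

66.09%


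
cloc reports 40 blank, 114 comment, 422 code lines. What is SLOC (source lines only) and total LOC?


Total LOC = blank + comment + code
Total LOC = 40 + 114 + 422 = 576
SLOC (source only) = code = 422

Total LOC: 576, SLOC: 422


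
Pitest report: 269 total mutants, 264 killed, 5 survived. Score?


Mutation score = killed / total * 100
Mutation score = 264 / 269 * 100
Mutation score = 98.14%

98.14%


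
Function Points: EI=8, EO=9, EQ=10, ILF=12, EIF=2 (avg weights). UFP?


UFP = EI*4 + EO*5 + EQ*4 + ILF*10 + EIF*7
UFP = 8*4 + 9*5 + 10*4 + 12*10 + 2*7
UFP = 32 + 45 + 40 + 120 + 14
UFP = 251

251


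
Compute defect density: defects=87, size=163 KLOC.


Defect density = defects / KLOC
Defect density = 87 / 163
Defect density = 0.534 defects/KLOC

0.534 defects/KLOC


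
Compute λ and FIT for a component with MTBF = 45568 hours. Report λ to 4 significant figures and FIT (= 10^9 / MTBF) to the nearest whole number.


Formula: λ = 1 / MTBF; FIT = λ × 1e9 = 1e9 / MTBF
λ = 1 / 45568 ≈ 2.195e-05 failures/hour
FIT = 1e9 / 45568 ≈ 21945 failures per 1e9 hours (nearest whole number)

λ = 2.195e-05 /h, FIT = 21945


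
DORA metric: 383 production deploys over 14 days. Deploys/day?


Formula: deployments per day = releases / days
= 383 / 14
= 27.357 deploys/day
(equivalently, 191.5 deploys/week)

27.357 deploys/day


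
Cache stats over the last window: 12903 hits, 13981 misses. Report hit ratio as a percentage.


Formula: hit rate = hits / (hits + misses) * 100
hit rate = 12903 / (12903 + 13981) * 100
hit rate = 12903 / 26884 * 100
hit rate = 48.0%

48.0%


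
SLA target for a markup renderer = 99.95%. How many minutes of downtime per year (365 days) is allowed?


Formula: allowed downtime = period * (100 - SLA) / 100
Period (year (365 days)) = 525600 minutes
Unavailability fraction = (100 - 99.95) / 100
Allowed downtime = 525600 * (100 - 99.95) / 100
Allowed downtime = 262.8 minutes

262.8 minutes


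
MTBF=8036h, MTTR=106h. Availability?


Availability = MTBF / (MTBF + MTTR)
Availability = 8036 / (8036 + 106)
Availability = 8036 / 8142
Availability = 98.6981%

98.6981%


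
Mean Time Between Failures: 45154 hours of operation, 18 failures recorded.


Formula: MTBF = Total operating time / Number of failures
MTBF = 45154 / 18
MTBF = 2508.56 hours

2508.56 hours


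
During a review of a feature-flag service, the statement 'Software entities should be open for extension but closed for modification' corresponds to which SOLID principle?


This describes the Open/Closed Principle (OCP)

Open/Closed Principle (OCP)


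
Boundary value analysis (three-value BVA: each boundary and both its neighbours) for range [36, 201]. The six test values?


Range: [36, 201]
Boundaries: just below min, min, min+1, max-1, max, just above max
Values: [35, 36, 37, 200, 201, 202]

[35, 36, 37, 200, 201, 202]


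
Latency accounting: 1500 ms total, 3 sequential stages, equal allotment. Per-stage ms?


Formula: per_stage = total_budget / stages
per_stage = 1500 / 3
per_stage = 500.0 ms

500.0 ms


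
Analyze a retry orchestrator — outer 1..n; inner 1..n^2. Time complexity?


Reasoning: n times n^2
Complexity: O(n^3)

O(n^3)


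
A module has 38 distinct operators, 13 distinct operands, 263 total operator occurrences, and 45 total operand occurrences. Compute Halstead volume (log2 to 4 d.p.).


Formula: V = N * log2(η), where N = N1 + N2 and η = η1 + η2
η = 38 + 13 = 51
N = 263 + 45 = 308
log2(51) ≈ 5.6724
V = 308 * 5.6724 = 1747.10

1747.10


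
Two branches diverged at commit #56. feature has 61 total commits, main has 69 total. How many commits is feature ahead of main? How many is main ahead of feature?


Common ancestor: commit #56
feature commits after divergence: 61 - 56 = 5
main commits after divergence: 69 - 56 = 13
feature is 5 commits ahead of main
main is 13 commits ahead of feature

feature ahead: 5, main ahead: 13


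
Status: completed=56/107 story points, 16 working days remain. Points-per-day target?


Formula: Required rate = Remaining points / Days left
Remaining = 107 - 56 = 51 points
Required rate = 51 / 16 = 3.19 points/day

3.19 points/day


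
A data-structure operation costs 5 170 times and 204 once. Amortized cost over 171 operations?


Formula: Amortized cost = Total cost / Operations
Total cost = (170 * 5) + (1 * 204)
Total cost = 850 + 204 = 1054
Amortized = 1054 / 171 = 6.1637

6.1637


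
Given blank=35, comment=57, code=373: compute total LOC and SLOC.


Total LOC = blank + comment + code
Total LOC = 35 + 57 + 373 = 465
SLOC (source only) = code = 373

Total LOC: 465, SLOC: 373


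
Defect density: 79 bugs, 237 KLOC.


Defect density = defects / KLOC
Defect density = 79 / 237
Defect density = 0.333 defects/KLOC

0.333 defects/KLOC


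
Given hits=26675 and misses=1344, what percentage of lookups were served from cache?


Formula: hit rate = hits / (hits + misses) * 100
hit rate = 26675 / (26675 + 1344) * 100
hit rate = 26675 / 28019 * 100
hit rate = 95.2%

95.2%


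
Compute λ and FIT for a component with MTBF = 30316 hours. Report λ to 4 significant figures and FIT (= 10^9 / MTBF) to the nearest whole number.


Formula: λ = 1 / MTBF; FIT = λ × 1e9 = 1e9 / MTBF
λ = 1 / 30316 ≈ 3.299e-05 failures/hour
FIT = 1e9 / 30316 ≈ 32986 failures per 1e9 hours (nearest whole number)

λ = 3.299e-05 /h, FIT = 32986


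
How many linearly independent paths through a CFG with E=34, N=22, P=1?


Formula: V(G) = E - N + 2P
V(G) = 34 - 22 + 2*1
V(G) = 12 + 2
V(G) = 14

14


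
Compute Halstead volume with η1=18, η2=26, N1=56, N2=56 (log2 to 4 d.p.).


Formula: V = N * log2(η), where N = N1 + N2 and η = η1 + η2
η = 18 + 26 = 44
N = 56 + 56 = 112
log2(44) ≈ 5.4594
V = 112 * 5.4594 = 611.45

611.45


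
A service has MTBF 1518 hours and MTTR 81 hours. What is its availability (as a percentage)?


Availability = MTBF / (MTBF + MTTR)
Availability = 1518 / (1518 + 81)
Availability = 1518 / 1599
Availability = 94.9343%

94.9343%


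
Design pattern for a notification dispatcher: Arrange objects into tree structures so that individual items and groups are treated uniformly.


This matches the Composite pattern

Composite


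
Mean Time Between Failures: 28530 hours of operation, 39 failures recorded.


Formula: MTBF = Total operating time / Number of failures
MTBF = 28530 / 39
MTBF = 731.54 hours

731.54 hours


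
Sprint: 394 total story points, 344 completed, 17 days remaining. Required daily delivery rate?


Formula: Required rate = Remaining points / Days left
Remaining = 394 - 344 = 50 points
Required rate = 50 / 17 = 2.94 points/day

2.94 points/day


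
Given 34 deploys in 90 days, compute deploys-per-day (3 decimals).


Formula: deployments per day = releases / days
= 34 / 90
= 0.378 deploys/day
(equivalently, 2.64 deploys/week)

0.378 deploys/day


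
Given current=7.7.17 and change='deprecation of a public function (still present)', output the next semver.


Current: 7.7.17
Change category: 'deprecation of a public function (still present)' → minor bump
SemVer rule: minor bump → increment MINOR, reset PATCH to 0 (MAJOR unchanged)
New: 7.8.0

7.8.0


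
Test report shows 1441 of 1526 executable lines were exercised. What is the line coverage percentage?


Coverage = covered / total * 100
Coverage = 1441 / 1526 * 100
Coverage = 94.43%

94.43%


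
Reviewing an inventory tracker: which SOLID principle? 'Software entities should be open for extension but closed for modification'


This describes the Open/Closed Principle (OCP)

Open/Closed Principle (OCP)


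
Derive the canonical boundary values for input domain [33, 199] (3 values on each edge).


Range: [33, 199]
Boundaries: just below min, min, min+1, max-1, max, just above max
Values: [32, 33, 34, 198, 199, 200]

[32, 33, 34, 198, 199, 200]


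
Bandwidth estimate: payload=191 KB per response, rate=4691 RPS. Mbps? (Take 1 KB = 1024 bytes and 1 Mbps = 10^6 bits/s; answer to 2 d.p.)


Formula: Mbps = payload_bytes * RPS * 8 / 1e6
Payload per request = 191 KB = 191 * 1024 = 195584 bytes
Total bytes/sec = 195584 * 4691 = 917484544
Total bits/sec = 917484544 * 8 = 7339876352
Mbps = 7339876352 / 1e6 = 7339.88

7339.88 Mbps


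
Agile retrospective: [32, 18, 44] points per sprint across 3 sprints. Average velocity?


Formula: Avg velocity = Total points / Number of sprints
Points: [32, 18, 44]
Sum = 32 + 18 + 44 = 94
Avg velocity = 94 / 3 = 31.33 points/sprint

31.33 points/sprint


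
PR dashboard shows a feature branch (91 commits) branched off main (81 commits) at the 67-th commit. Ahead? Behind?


Common ancestor: commit #67
feature commits after divergence: 91 - 67 = 24
main commits after divergence: 81 - 67 = 14
feature is 24 commits ahead of main
main is 14 commits ahead of feature

feature ahead: 24, main ahead: 14


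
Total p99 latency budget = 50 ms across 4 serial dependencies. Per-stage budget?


Formula: per_stage = total_budget / stages
per_stage = 50 / 4
per_stage = 12.5 ms

12.5 ms


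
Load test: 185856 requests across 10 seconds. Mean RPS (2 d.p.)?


Formula: throughput = requests / seconds
throughput = 185856 / 10
throughput = 18585.6 requests/second

18585.6 requests/second


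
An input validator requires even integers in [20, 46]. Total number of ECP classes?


Constraint: even integers in [20, 46]
Class 1: x < 20 — out-of-range invalid
Class 2: x in [20,46] but odd — wrong type invalid
Class 3: x in [20,46] and even — valid
Class 4: x > 46 — out-of-range invalid
Total equivalence classes: 4

4 equivalence classes


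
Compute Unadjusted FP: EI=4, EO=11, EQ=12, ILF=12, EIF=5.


UFP = EI*4 + EO*5 + EQ*4 + ILF*10 + EIF*7
UFP = 4*4 + 11*5 + 12*4 + 12*10 + 5*7
UFP = 16 + 55 + 48 + 120 + 35
UFP = 274

274


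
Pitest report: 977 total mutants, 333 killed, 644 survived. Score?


Mutation score = killed / total * 100
Mutation score = 333 / 977 * 100
Mutation score = 34.08%

34.08%


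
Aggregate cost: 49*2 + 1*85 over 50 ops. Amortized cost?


Formula: Amortized cost = Total cost / Operations
Total cost = (49 * 2) + (1 * 85)
Total cost = 98 + 85 = 183
Amortized = 183 / 50 = 3.66

3.66


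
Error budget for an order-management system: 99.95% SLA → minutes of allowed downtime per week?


Formula: allowed downtime = period * (100 - SLA) / 100
Period (week) = 10080 minutes
Unavailability fraction = (100 - 99.95) / 100
Allowed downtime = 10080 * (100 - 99.95) / 100
Allowed downtime = 5.04 minutes

5.04 minutes


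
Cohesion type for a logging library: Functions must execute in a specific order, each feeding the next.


Reasoning: Output of one is input to next
Type: Sequential cohesion

Sequential cohesion


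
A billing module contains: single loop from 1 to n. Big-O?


Reasoning: one pass through n items
Complexity: O(n)

O(n)


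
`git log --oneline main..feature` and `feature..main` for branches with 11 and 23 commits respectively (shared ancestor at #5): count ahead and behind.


Common ancestor: commit #5
feature commits after divergence: 11 - 5 = 6
main commits after divergence: 23 - 5 = 18
feature is 6 commits ahead of main
main is 18 commits ahead of feature

feature ahead: 6, main ahead: 18


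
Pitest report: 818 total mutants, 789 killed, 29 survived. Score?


Mutation score = killed / total * 100
Mutation score = 789 / 818 * 100
Mutation score = 96.45%

96.45%


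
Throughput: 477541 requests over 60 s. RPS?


Formula: throughput = requests / seconds
throughput = 477541 / 60
throughput = 7959.02 requests/second

7959.02 requests/second


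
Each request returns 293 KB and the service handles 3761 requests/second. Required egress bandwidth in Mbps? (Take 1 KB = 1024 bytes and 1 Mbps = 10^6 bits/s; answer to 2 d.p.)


Formula: Mbps = payload_bytes * RPS * 8 / 1e6
Payload per request = 293 KB = 293 * 1024 = 300032 bytes
Total bytes/sec = 300032 * 3761 = 1128420352
Total bits/sec = 1128420352 * 8 = 9027362816
Mbps = 9027362816 / 1e6 = 9027.36

9027.36 Mbps


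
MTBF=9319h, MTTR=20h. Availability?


Availability = MTBF / (MTBF + MTTR)
Availability = 9319 / (9319 + 20)
Availability = 9319 / 9339
Availability = 99.7858%

99.7858%


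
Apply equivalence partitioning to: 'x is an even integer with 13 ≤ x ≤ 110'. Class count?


Constraint: even integers in [13, 110]
Class 1: x < 13 — out-of-range invalid
Class 2: x in [13,110] but odd — wrong type invalid
Class 3: x in [13,110] and even — valid
Class 4: x > 110 — out-of-range invalid
Total equivalence classes: 4

4 equivalence classes


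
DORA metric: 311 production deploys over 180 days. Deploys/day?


Formula: deployments per day = releases / days
= 311 / 180
= 1.728 deploys/day
(equivalently, 12.09 deploys/week)

1.728 deploys/day


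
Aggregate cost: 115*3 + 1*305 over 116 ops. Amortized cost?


Formula: Amortized cost = Total cost / Operations
Total cost = (115 * 3) + (1 * 305)
Total cost = 345 + 305 = 650
Amortized = 650 / 116 = 5.6034

5.6034


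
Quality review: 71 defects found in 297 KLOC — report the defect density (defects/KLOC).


Defect density = defects / KLOC
Defect density = 71 / 297
Defect density = 0.239 defects/KLOC

0.239 defects/KLOC


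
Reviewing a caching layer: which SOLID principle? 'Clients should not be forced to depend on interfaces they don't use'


This describes the Interface Segregation Principle (ISP)

Interface Segregation Principle (ISP)


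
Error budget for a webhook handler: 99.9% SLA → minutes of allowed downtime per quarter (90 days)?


Formula: allowed downtime = period * (100 - SLA) / 100
Period (quarter (90 days)) = 129600 minutes
Unavailability fraction = (100 - 99.9) / 100
Allowed downtime = 129600 * (100 - 99.9) / 100
Allowed downtime = 129.6 minutes

129.6 minutes


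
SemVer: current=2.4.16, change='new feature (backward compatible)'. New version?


Current: 2.4.16
Change category: 'new feature (backward compatible)' → minor bump
SemVer rule: minor bump → increment MINOR, reset PATCH to 0 (MAJOR unchanged)
New: 2.5.0

2.5.0


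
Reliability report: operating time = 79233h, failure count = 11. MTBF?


Formula: MTBF = Total operating time / Number of failures
MTBF = 79233 / 11
MTBF = 7203.0 hours

7203.0 hours


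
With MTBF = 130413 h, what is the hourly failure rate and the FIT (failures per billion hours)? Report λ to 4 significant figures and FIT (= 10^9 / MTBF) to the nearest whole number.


Formula: λ = 1 / MTBF; FIT = λ × 1e9 = 1e9 / MTBF
λ = 1 / 130413 ≈ 7.668e-06 failures/hour
FIT = 1e9 / 130413 ≈ 7668 failures per 1e9 hours (nearest whole number)

λ = 7.668e-06 /h, FIT = 7668


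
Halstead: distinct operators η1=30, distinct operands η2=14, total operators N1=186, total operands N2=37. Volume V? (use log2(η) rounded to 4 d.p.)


Formula: V = N * log2(η), where N = N1 + N2 and η = η1 + η2
η = 30 + 14 = 44
N = 186 + 37 = 223
log2(44) ≈ 5.4594
V = 223 * 5.4594 = 1217.45

1217.45
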